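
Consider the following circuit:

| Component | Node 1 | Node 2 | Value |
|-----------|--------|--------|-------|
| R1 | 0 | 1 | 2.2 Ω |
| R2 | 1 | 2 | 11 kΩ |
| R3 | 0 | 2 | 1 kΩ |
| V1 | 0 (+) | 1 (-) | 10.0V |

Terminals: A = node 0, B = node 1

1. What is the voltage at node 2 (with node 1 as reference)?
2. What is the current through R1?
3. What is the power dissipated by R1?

Nodal analysis, taking node 1 as the 0 V reference.
Source V1 fixes V_0 = 10 V.
KCL at each unknown node (sum of currents leaving = 0; resistances in Ω):
  Node 2: (V_2 - 0)/11000 + (V_2 - 10)/1000 = 0
Collecting terms: 0.001091 × V_2 = 0.01  =>  V_2 = 9.167 V
Part 1:
  Read off the nodal solution: V_2 = 9.167 V
Part 2:
  I_R1 = (V_0 - V_1)/R1 = (10 - 0)/2.2 = 4.545 A
  Magnitude: I_R1 = 4.545 A
Part 3:
  I_R1 = (V_0 - V_1)/R1 = (10 - 0)/2.2 = 4.545 A
  P_R1 = I_R1² × R1 = (4.545)² × 2.2 = 45.45 W

Final answers:
1. V_2 = 9.167 V
2. I_R1 = 4.545 A
3. P_R1 = 45.45 W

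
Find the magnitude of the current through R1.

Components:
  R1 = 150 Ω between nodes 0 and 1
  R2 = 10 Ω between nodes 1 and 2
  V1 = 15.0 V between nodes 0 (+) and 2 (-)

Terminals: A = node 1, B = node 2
Nodal analysis, taking node 2 as the 0 V reference.
Source V1 fixes V_0 = 15 V.
KCL at each unknown node (sum of currents leaving = 0; resistances in Ω):
  Node 1: (V_1 - 15)/150 + (V_1 - 0)/10 = 0
Collecting terms: 0.1067 × V_1 = 0.1  =>  V_1 = 0.9375 V
I_R1 = (V_0 - V_1)/R1 = (15 - 0.9375)/150 = 0.09375 A
|I_R1| = 0.09375 A

Final answer: |I_R1| = 0.09375 A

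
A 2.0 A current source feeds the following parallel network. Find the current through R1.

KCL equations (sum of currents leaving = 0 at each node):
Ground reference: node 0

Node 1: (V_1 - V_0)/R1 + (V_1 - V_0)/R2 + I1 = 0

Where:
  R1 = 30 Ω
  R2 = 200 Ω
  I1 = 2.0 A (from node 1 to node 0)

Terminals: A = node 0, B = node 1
All resistors sit directly between nodes 0 and 1, so they are in parallel and share one voltage V; the full source current 2 A splits among them.
1/R_par = 1/30 + 1/200 = 0.03833 S  =>  R_par = 26.09 Ω
V = I × R_par = 2 × 26.09 = 52.17 V
I_R1 = V/R1 = 52.17/30 = 1.739 A

Final answer: 1.739 A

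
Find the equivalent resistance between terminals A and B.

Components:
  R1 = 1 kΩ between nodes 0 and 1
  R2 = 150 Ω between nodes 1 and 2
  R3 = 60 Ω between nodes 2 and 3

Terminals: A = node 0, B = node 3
Reduce the network between node 0 (A) and node 3 (B) by series/parallel combination:
  Rs1 = R1 + R2 (series, joined only at node 1) = 1000 + 150 = 1150 Ω
  Rs2 = R3 + Rs1 (series, joined only at node 2) = 60 + 1150 = 1210 Ω
R_eq = 1.21 kΩ

Final answer: 1.21 kΩ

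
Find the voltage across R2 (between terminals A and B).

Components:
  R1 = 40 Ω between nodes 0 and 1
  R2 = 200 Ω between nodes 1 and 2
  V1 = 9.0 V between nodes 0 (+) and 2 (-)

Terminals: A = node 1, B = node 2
R1 and R2 are in series across V1 (node 0 → node 1 → node 2), and the output A–B is taken across R2, so this is a voltage divider.
Series current: I = V1/(R1 + R2) = 9/(40 + 200) = 9/240 = 0.0375 A
V_R2 = I × R2 = V1 × R2/(R1 + R2) = 9 × 200/240 = 7.5 V

Final answer: 7.5 V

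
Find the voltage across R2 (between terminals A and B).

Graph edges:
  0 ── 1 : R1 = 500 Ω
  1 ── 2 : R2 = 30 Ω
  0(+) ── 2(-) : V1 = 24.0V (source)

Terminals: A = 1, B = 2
R1 and R2 are in series across V1 (node 0 → node 1 → node 2), and the output A–B is taken across R2, so this is a voltage divider.
Series current: I = V1/(R1 + R2) = 24/(500 + 30) = 24/530 = 0.04528 A
V_R2 = I × R2 = V1 × R2/(R1 + R2) = 24 × 30/530 = 1.358 V

Final answer: 1.358 V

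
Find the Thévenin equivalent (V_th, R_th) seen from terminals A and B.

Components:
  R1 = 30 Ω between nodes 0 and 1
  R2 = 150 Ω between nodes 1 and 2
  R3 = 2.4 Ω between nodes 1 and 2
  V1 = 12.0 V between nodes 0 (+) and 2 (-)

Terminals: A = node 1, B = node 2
Step 1 — V_th is the open-circuit voltage V_A - V_B (nothing connected across the terminals).
Nodal analysis, taking node 2 as the 0 V reference.
Source V1 fixes V_0 = 12 V.
KCL at each unknown node (sum of currents leaving = 0; resistances in Ω):
  Node 1: (V_1 - 12)/30 + (V_1 - 0)/150 + (V_1 - 0)/2.4 = 0
Collecting terms: 0.4567 × V_1 = 0.4  =>  V_1 = 0.8759 V
V_th = V_1 - V_2 = 0.8759 - 0 = 0.8759 V
Step 2 — R_th: zero the source — replace V1 by a short circuit (node 2 merges into node 0) — and find the resistance seen between A (node 1) and B (node 0).
Reduce the network between node 1 (A) and node 0 (B) by series/parallel combination:
  Rp1 = R1 ‖ R2 ‖ R3 (parallel, all between nodes 0 and 1) = 1/(1/30 + 1/150 + 1/2.4) = 2.19 Ω
R_th = 2.19 Ω

Final answer: V_th = 0.8759 V, R_th = 2.19 Ω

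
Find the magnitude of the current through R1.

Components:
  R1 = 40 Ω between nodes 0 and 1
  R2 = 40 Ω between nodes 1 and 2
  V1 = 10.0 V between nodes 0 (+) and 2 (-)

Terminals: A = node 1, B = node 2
Nodal analysis, taking node 2 as the 0 V reference.
Source V1 fixes V_0 = 10 V.
KCL at each unknown node (sum of currents leaving = 0; resistances in Ω):
  Node 1: (V_1 - 10)/40 + (V_1 - 0)/40 = 0
Collecting terms: 0.05 × V_1 = 0.25  =>  V_1 = 5 V
I_R1 = (V_0 - V_1)/R1 = (10 - 5)/40 = 0.125 A
|I_R1| = 0.125 A

Final answer: |I_R1| = 0.125 A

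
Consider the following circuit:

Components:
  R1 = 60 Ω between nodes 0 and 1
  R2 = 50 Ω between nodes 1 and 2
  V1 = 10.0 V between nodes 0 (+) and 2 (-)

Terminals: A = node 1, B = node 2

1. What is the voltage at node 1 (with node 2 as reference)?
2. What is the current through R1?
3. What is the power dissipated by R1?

Nodal analysis, taking node 2 as the 0 V reference.
Source V1 fixes V_0 = 10 V.
KCL at each unknown node (sum of currents leaving = 0; resistances in Ω):
  Node 1: (V_1 - 10)/60 + (V_1 - 0)/50 = 0
Collecting terms: 0.03667 × V_1 = 0.1667  =>  V_1 = 4.545 V
Part 1:
  Read off the nodal solution: V_1 = 4.545 V
Part 2:
  I_R1 = (V_0 - V_1)/R1 = (10 - 4.545)/60 = 0.09091 A
  Magnitude: I_R1 = 0.09091 A
Part 3:
  I_R1 = (V_0 - V_1)/R1 = (10 - 4.545)/60 = 0.09091 A
  P_R1 = I_R1² × R1 = (0.09091)² × 60 = 0.4959 W

Final answers:
1. V_1 = 4.545 V
2. I_R1 = 0.09091 A
3. P_R1 = 0.4959 W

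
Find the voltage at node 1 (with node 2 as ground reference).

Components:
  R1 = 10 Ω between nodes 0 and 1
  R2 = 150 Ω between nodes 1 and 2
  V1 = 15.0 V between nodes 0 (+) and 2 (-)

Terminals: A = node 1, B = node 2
Nodal analysis, taking node 2 as the 0 V reference.
Source V1 fixes V_0 = 15 V.
KCL at each unknown node (sum of currents leaving = 0; resistances in Ω):
  Node 1: (V_1 - 15)/10 + (V_1 - 0)/150 = 0
Collecting terms: 0.1067 × V_1 = 1.5  =>  V_1 = 14.06 V
The requested potential is V_1 = 14.06 V.

Final answer: V_1 = 14.06 V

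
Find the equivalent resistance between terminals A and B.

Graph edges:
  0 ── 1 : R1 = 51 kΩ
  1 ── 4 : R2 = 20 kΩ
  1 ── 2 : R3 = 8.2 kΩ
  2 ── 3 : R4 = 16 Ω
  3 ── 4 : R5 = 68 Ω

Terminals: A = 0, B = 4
Reduce the network between node 0 (A) and node 4 (B) by series/parallel combination:
  Rs1 = R3 + R4 (series, joined only at node 2) = 8200 + 16 = 8216 Ω
  Rs2 = R5 + Rs1 (series, joined only at node 3) = 68 + 8216 = 8284 Ω
  Rp1 = R2 ‖ Rs2 (parallel, both between nodes 1 and 4) = 1/(1/20000 + 1/8284) = 5858 Ω
  Rs3 = R1 + Rp1 (series, joined only at node 1) = 51000 + 5858 = 56860 Ω
R_eq = 56.86 kΩ

Final answer: 56.86 kΩ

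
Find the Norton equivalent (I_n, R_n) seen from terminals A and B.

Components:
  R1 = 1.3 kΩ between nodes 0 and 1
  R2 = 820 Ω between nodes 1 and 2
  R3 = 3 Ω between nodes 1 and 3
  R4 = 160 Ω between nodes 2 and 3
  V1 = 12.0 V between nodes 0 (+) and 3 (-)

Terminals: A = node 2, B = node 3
Find the Thévenin equivalent first; then I_n = V_th/R_th and R_n = R_th.
Step 1 — V_th is the open-circuit voltage V_A - V_B (nothing connected across the terminals).
Nodal analysis, taking node 3 as the 0 V reference.
Source V1 fixes V_0 = 12 V.
KCL at each unknown node (sum of currents leaving = 0; resistances in Ω):
  Node 1: (V_1 - 12)/1300 + (V_1 - V_2)/820 + (V_1 - 0)/3 = 0
  Node 2: (V_2 - V_1)/820 + (V_2 - 0)/160 = 0
Collecting terms (coefficients in siemens):
  0.3353·V_1 - 0.00122·V_2 = 0.009231
  0.00747·V_2 - 0.00122·V_1 = 0
Determinant D = (0.3353)(0.00747) - (-0.00122)(-0.00122) = 0.002503
V_1 = [(0.009231)(0.00747) - (-0.00122)(0)]/D = 0.02754 V
V_2 = [(0.3353)(0) - (0.009231)(-0.00122)]/D = 0.004497 V
V_th = V_2 - V_3 = 0.004497 - 0 = 0.004497 V
Step 2 — R_th: zero the source — replace V1 by a short circuit (node 3 merges into node 0) — and find the resistance seen between A (node 2) and B (node 0).
Reduce the network between node 2 (A) and node 0 (B) by series/parallel combination:
  Rp1 = R1 ‖ R3 (parallel, both between nodes 0 and 1) = 1/(1/1300 + 1/3) = 2.993 Ω
  Rs1 = R2 + Rp1 (series, joined only at node 1) = 820 + 2.993 = 823 Ω
  Rp2 = R4 ‖ Rs1 (parallel, both between nodes 0 and 2) = 1/(1/160 + 1/823) = 134 Ω
R_th = 134 Ω
I_n = V_th/R_th = 0.004497/134 = 0.00003357 A, and R_n = R_th = 134 Ω

Final answer: I_n = 3.357e-05 A, R_n = 134 Ω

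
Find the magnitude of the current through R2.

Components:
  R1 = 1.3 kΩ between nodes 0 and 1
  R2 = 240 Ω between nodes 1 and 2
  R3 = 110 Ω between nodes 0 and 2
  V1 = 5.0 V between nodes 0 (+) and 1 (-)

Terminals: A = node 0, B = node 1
Nodal analysis, taking node 1 as the 0 V reference.
Source V1 fixes V_0 = 5 V.
KCL at each unknown node (sum of currents leaving = 0; resistances in Ω):
  Node 2: (V_2 - 0)/240 + (V_2 - 5)/110 = 0
Collecting terms: 0.01326 × V_2 = 0.04545  =>  V_2 = 3.429 V
I_R2 = (V_1 - V_2)/R2 = (0 - 3.429)/240 = -0.01429 A
|I_R2| = 0.01429 A

Final answer: |I_R2| = 0.01429 A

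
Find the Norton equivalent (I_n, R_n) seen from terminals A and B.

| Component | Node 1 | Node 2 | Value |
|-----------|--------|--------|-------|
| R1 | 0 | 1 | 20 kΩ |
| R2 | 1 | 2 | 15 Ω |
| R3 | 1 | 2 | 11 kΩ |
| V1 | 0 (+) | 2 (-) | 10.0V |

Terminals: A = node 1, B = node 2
Find the Thévenin equivalent first; then I_n = V_th/R_th and R_n = R_th.
Step 1 — V_th is the open-circuit voltage V_A - V_B (nothing connected across the terminals).
Nodal analysis, taking node 2 as the 0 V reference.
Source V1 fixes V_0 = 10 V.
KCL at each unknown node (sum of currents leaving = 0; resistances in Ω):
  Node 1: (V_1 - 10)/20000 + (V_1 - 0)/15 + (V_1 - 0)/11000 = 0
Collecting terms: 0.06681 × V_1 = 0.0005  =>  V_1 = 0.007484 V
V_th = V_1 - V_2 = 0.007484 - 0 = 0.007484 V
Step 2 — R_th: zero the source — replace V1 by a short circuit (node 2 merges into node 0) — and find the resistance seen between A (node 1) and B (node 0).
Reduce the network between node 1 (A) and node 0 (B) by series/parallel combination:
  Rp1 = R1 ‖ R2 ‖ R3 (parallel, all between nodes 0 and 1) = 1/(1/20000 + 1/15 + 1/11000) = 14.97 Ω
R_th = 14.97 Ω
I_n = V_th/R_th = 0.007484/14.97 = 0.0005 A, and R_n = R_th = 14.97 Ω

Final answer: I_n = 0.0005 A, R_n = 14.97 Ω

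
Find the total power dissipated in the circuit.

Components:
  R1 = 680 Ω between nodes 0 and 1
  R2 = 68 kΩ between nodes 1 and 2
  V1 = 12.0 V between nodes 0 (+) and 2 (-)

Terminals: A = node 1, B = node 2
Nodal analysis, taking node 2 as the 0 V reference.
Source V1 fixes V_0 = 12 V.
KCL at each unknown node (sum of currents leaving = 0; resistances in Ω):
  Node 1: (V_1 - 12)/680 + (V_1 - 0)/68000 = 0
Collecting terms: 0.001485 × V_1 = 0.01765  =>  V_1 = 11.88 V
Power in each resistor, P = (ΔV)²/R:
  P_R1 = (12 - 11.88)²/680 = 0.00002076 W
  P_R2 = (11.88 - 0)²/68000 = 0.002076 W
P_total = P_R1 + P_R2 = 0.002097 W

Final answer: 0.002097 W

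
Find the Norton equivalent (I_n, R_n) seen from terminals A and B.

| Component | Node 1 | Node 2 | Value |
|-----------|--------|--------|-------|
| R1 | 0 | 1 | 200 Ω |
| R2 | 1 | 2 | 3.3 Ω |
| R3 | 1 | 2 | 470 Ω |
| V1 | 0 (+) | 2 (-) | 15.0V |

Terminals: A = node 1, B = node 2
Find the Thévenin equivalent first; then I_n = V_th/R_th and R_n = R_th.
Step 1 — V_th is the open-circuit voltage V_A - V_B (nothing connected across the terminals).
Nodal analysis, taking node 2 as the 0 V reference.
Source V1 fixes V_0 = 15 V.
KCL at each unknown node (sum of currents leaving = 0; resistances in Ω):
  Node 1: (V_1 - 15)/200 + (V_1 - 0)/3.3 + (V_1 - 0)/470 = 0
Collecting terms: 0.3102 × V_1 = 0.075  =>  V_1 = 0.2418 V
V_th = V_1 - V_2 = 0.2418 - 0 = 0.2418 V
Step 2 — R_th: zero the source — replace V1 by a short circuit (node 2 merges into node 0) — and find the resistance seen between A (node 1) and B (node 0).
Reduce the network between node 1 (A) and node 0 (B) by series/parallel combination:
  Rp1 = R1 ‖ R2 ‖ R3 (parallel, all between nodes 0 and 1) = 1/(1/200 + 1/3.3 + 1/470) = 3.224 Ω
R_th = 3.224 Ω
I_n = V_th/R_th = 0.2418/3.224 = 0.075 A, and R_n = R_th = 3.224 Ω

Final answer: I_n = 0.075 A, R_n = 3.224 Ω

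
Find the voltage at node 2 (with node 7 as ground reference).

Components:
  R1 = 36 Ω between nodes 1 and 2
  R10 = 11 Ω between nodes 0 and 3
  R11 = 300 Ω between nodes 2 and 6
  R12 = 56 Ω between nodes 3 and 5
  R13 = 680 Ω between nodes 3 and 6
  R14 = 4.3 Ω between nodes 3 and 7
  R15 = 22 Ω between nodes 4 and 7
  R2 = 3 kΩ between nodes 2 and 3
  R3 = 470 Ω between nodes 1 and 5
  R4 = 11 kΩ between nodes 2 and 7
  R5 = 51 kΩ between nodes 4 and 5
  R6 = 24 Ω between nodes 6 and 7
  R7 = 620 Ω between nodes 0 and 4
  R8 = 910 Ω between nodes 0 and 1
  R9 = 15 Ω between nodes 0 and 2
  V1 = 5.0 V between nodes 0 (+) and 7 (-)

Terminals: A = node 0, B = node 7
Nodal analysis, taking node 7 as the 0 V reference.
Source V1 fixes V_0 = 5 V.
KCL at each unknown node (sum of currents leaving = 0; resistances in Ω):
  Node 1: (V_1 - V_2)/36 + (V_1 - V_5)/470 + (V_1 - 5)/910 = 0
  Node 2: (V_2 - V_1)/36 + (V_2 - V_3)/3000 + (V_2 - 0)/11000 + (V_2 - 5)/15 + (V_2 - V_6)/300 = 0
  Node 3: (V_3 - V_2)/3000 + (V_3 - 5)/11 + (V_3 - V_5)/56 + (V_3 - V_6)/680 + (V_3 - 0)/4.3 = 0
  Node 4: (V_4 - V_5)/51000 + (V_4 - 5)/620 + (V_4 - 0)/22 = 0
  Node 5: (V_5 - V_1)/470 + (V_5 - V_4)/51000 + (V_5 - V_3)/56 = 0
  Node 6: (V_6 - 0)/24 + (V_6 - V_2)/300 + (V_6 - V_3)/680 = 0
Collecting terms (coefficients in siemens):
  0.031·V_1 - 0.02778·V_2 - 0.002128·V_5 = 0.005495
  0.0982·V_2 - 0.02778·V_1 - 0.0003333·V_3 - 0.003333·V_6 = 0.3333
  0.3431·V_3 - 0.0003333·V_2 - 0.01786·V_5 - 0.001471·V_6 = 0.4545
  0.04709·V_4 - 0.00001961·V_5 = 0.008065
  0.02·V_5 - 0.002128·V_1 - 0.01786·V_3 - 0.00001961·V_4 = 0
  0.04647·V_6 - 0.003333·V_2 - 0.001471·V_3 = 0
Solving these 6 simultaneous equations (Gaussian elimination) gives:
  V_1 = 4.493 V, V_2 = 4.683 V, V_3 = 1.422 V, V_4 = 0.172 V
  V_5 = 1.747 V, V_6 = 0.3809 V
The requested potential is V_2 = 4.683 V.

Final answer: V_2 = 4.683 V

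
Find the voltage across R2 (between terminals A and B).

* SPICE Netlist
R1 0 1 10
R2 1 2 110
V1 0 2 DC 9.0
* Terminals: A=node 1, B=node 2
R1 and R2 are in series across V1 (node 0 → node 1 → node 2), and the output A–B is taken across R2, so this is a voltage divider.
Series current: I = V1/(R1 + R2) = 9/(10 + 110) = 9/120 = 0.075 A
V_R2 = I × R2 = V1 × R2/(R1 + R2) = 9 × 110/120 = 8.25 V

Final answer: 8.25 V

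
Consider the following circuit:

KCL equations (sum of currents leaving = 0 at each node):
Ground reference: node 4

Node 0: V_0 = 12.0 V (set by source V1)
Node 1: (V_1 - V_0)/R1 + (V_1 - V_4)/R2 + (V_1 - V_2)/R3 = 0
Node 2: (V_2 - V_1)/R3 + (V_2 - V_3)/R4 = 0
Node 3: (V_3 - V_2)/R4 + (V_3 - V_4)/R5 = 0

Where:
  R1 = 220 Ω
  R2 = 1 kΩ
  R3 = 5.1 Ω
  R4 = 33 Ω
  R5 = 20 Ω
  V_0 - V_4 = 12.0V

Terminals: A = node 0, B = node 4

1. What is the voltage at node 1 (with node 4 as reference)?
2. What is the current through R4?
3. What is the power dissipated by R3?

Nodal analysis, taking node 4 as the 0 V reference.
Source V1 fixes V_0 = 12 V.
KCL at each unknown node (sum of currents leaving = 0; resistances in Ω):
  Node 1: (V_1 - 12)/220 + (V_1 - 0)/1000 + (V_1 - V_2)/5.1 = 0
  Node 2: (V_2 - V_1)/5.1 + (V_2 - V_3)/33 = 0
  Node 3: (V_3 - V_2)/33 + (V_3 - 0)/20 = 0
Collecting terms (coefficients in siemens):
  0.2016·V_1 - 0.1961·V_2 = 0.05455
  0.2264·V_2 - 0.1961·V_1 - 0.0303·V_3 = 0
  0.0803·V_3 - 0.0303·V_2 = 0
Solving these 3 simultaneous equations (Gaussian elimination) gives:
  V_1 = 2.397 V, V_2 = 2.186 V, V_3 = 0.8251 V
Part 1:
  Read off the nodal solution: V_1 = 2.397 V
Part 2:
  I_R4 = (V_2 - V_3)/R4 = (2.186 - 0.8251)/33 = 0.04125 A
  Magnitude: I_R4 = 0.04125 A
Part 3:
  I_R3 = (V_1 - V_2)/R3 = (2.397 - 2.186)/5.1 = 0.04125 A
  P_R3 = I_R3² × R3 = (0.04125)² × 5.1 = 0.00868 W

Final answers:
1. V_1 = 2.397 V
2. I_R4 = 0.04125 A
3. P_R3 = 0.00868 W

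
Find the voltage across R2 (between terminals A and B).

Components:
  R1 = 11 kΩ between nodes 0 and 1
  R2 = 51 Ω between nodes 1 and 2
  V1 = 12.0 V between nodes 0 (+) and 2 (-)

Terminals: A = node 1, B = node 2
R1 and R2 are in series across V1 (node 0 → node 1 → node 2), and the output A–B is taken across R2, so this is a voltage divider.
Series current: I = V1/(R1 + R2) = 12/(11000 + 51) = 12/11050 = 0.001086 A
V_R2 = I × R2 = V1 × R2/(R1 + R2) = 12 × 51/11050 = 0.05538 V

Final answer: 0.05538 V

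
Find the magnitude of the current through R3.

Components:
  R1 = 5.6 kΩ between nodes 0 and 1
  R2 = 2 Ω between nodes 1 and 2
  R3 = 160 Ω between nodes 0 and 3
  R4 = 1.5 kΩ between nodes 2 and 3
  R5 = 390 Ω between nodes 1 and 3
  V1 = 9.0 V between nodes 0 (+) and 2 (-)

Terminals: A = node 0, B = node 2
Nodal analysis, taking node 2 as the 0 V reference.
Source V1 fixes V_0 = 9 V.
KCL at each unknown node (sum of currents leaving = 0; resistances in Ω):
  Node 1: (V_1 - 9)/5600 + (V_1 - 0)/2 + (V_1 - V_3)/390 = 0
  Node 3: (V_3 - 9)/160 + (V_3 - 0)/1500 + (V_3 - V_1)/390 = 0
Collecting terms (coefficients in siemens):
  0.5027·V_1 - 0.002564·V_3 = 0.001607
  0.009481·V_3 - 0.002564·V_1 = 0.05625
Determinant D = (0.5027)(0.009481) - (-0.002564)(-0.002564) = 0.00476
V_1 = [(0.001607)(0.009481) - (-0.002564)(0.05625)]/D = 0.0335 V
V_3 = [(0.5027)(0.05625) - (0.001607)(-0.002564)]/D = 5.942 V
I_R3 = (V_0 - V_3)/R3 = (9 - 5.942)/160 = 0.01911 A
|I_R3| = 0.01911 A

Final answer: |I_R3| = 0.01911 A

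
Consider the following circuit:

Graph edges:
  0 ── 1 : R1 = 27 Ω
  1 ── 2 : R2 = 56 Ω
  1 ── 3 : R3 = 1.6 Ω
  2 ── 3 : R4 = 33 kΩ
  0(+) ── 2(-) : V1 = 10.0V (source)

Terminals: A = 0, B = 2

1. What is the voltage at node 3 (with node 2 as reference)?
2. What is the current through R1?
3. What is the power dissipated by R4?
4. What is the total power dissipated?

Nodal analysis, taking node 2 as the 0 V reference.
Source V1 fixes V_0 = 10 V.
KCL at each unknown node (sum of currents leaving = 0; resistances in Ω):
  Node 1: (V_1 - 10)/27 + (V_1 - 0)/56 + (V_1 - V_3)/1.6 = 0
  Node 3: (V_3 - V_1)/1.6 + (V_3 - 0)/33000 = 0
Collecting terms (coefficients in siemens):
  0.6799·V_1 - 0.625·V_3 = 0.3704
  0.625·V_3 - 0.625·V_1 = 0
Determinant D = (0.6799)(0.625) - (-0.625)(-0.625) = 0.03433
V_1 = [(0.3704)(0.625) - (-0.625)(0)]/D = 6.743 V
V_3 = [(0.6799)(0) - (0.3704)(-0.625)]/D = 6.743 V
Part 1:
  Read off the nodal solution: V_3 = 6.743 V
Part 2:
  I_R1 = (V_0 - V_1)/R1 = (10 - 6.743)/27 = 0.1206 A
  Magnitude: I_R1 = 0.1206 A
Part 3:
  I_R4 = (V_2 - V_3)/R4 = (0 - 6.743)/33000 = -0.0002043 A
  P_R4 = I_R4² × R4 = (-0.0002043)² × 33000 = 0.001378 W
Part 4:
  Power in each resistor, P = (ΔV)²/R:
    P_R1 = (10 - 6.743)²/27 = 0.3928 W
    P_R2 = (6.743 - 0)²/56 = 0.812 W
    P_R3 = (6.743 - 6.743)²/1.6 = 0.0000000668 W
    P_R4 = (0 - 6.743)²/33000 = 0.001378 W
  P_total = P_R1 + P_R2 + P_R3 + P_R4 = 1.206 W

Final answers:
1. V_3 = 6.743 V
2. I_R1 = 0.1206 A
3. P_R4 = 0.001378 W
4. P_total = 1.206 W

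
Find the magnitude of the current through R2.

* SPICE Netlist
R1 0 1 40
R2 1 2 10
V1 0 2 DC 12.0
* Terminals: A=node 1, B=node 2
Nodal analysis, taking node 2 as the 0 V reference.
Source V1 fixes V_0 = 12 V.
KCL at each unknown node (sum of currents leaving = 0; resistances in Ω):
  Node 1: (V_1 - 12)/40 + (V_1 - 0)/10 = 0
Collecting terms: 0.125 × V_1 = 0.3  =>  V_1 = 2.4 V
I_R2 = (V_1 - V_2)/R2 = (2.4 - 0)/10 = 0.24 A
|I_R2| = 0.24 A

Final answer: |I_R2| = 0.24 A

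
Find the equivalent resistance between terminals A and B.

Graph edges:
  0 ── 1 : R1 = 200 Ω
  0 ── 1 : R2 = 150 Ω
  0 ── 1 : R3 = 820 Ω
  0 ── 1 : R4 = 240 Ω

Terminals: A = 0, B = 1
Reduce the network between node 0 (A) and node 1 (B) by series/parallel combination:
  Rp1 = R1 ‖ R2 ‖ R3 ‖ R4 (parallel, all between nodes 0 and 1) = 1/(1/200 + 1/150 + 1/820 + 1/240) = 58.64 Ω
R_eq = 58.64 Ω

Final answer: 58.64 Ω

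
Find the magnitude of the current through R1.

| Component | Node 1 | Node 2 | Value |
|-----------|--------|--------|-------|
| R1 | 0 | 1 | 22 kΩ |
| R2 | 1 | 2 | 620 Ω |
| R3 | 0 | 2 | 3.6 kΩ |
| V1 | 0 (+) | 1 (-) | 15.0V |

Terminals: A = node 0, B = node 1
Nodal analysis, taking node 1 as the 0 V reference.
Source V1 fixes V_0 = 15 V.
KCL at each unknown node (sum of currents leaving = 0; resistances in Ω):
  Node 2: (V_2 - 0)/620 + (V_2 - 15)/3600 = 0
Collecting terms: 0.001891 × V_2 = 0.004167  =>  V_2 = 2.204 V
I_R1 = (V_0 - V_1)/R1 = (15 - 0)/22000 = 0.0006818 A
|I_R1| = 0.0006818 A

Final answer: |I_R1| = 0.0006818 A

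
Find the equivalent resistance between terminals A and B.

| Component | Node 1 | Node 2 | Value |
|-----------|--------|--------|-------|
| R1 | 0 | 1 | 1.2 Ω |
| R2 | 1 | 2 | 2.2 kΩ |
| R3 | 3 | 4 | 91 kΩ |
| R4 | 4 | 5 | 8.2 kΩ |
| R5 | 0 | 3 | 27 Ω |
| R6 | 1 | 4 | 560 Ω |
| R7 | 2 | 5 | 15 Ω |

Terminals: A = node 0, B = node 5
The network is not a plain series/parallel combination. Inject a 1 A test current into terminal A (node 0) and return it from terminal B (node 5); then R_eq = V_A / (1 A).
Nodal analysis, taking node 5 as the 0 V reference.
Current source I_test pushes 1 A into node 0 and draws it out of node 5.
KCL at each unknown node (sum of currents leaving = 0; resistances in Ω):
  Node 0: (V_0 - V_1)/1.2 + (V_0 - V_3)/27 - 1 = 0
  Node 1: (V_1 - V_0)/1.2 + (V_1 - V_2)/2200 + (V_1 - V_4)/560 = 0
  Node 2: (V_2 - V_1)/2200 + (V_2 - 0)/15 = 0
  Node 3: (V_3 - V_0)/27 + (V_3 - V_4)/91000 = 0
  Node 4: (V_4 - V_1)/560 + (V_4 - V_3)/91000 + (V_4 - 0)/8200 = 0
Collecting terms (coefficients in siemens):
  0.8704·V_0 - 0.8333·V_1 - 0.03704·V_3 = 1
  0.8356·V_1 - 0.8333·V_0 - 0.0004545·V_2 - 0.001786·V_4 = 0
  0.06712·V_2 - 0.0004545·V_1 = 0
  0.03705·V_3 - 0.03704·V_0 - 0.00001099·V_4 = 0
  0.001919·V_4 - 0.001786·V_1 - 0.00001099·V_3 = 0
Solving these 5 simultaneous equations (Gaussian elimination) gives:
  V_0 = 1769 V, V_1 = 1768 V, V_2 = 11.97 V, V_3 = 1769 V
  V_4 = 1655 V
R_eq = V_0 / 1 A = 1769 Ω = 1.769 kΩ

Final answer: 1.769 kΩ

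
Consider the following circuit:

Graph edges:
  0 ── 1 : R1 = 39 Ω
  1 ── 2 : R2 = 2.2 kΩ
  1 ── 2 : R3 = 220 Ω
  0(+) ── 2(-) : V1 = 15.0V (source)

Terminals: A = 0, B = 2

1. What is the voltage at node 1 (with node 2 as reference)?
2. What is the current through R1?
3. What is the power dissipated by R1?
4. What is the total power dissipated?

Nodal analysis, taking node 2 as the 0 V reference.
Source V1 fixes V_0 = 15 V.
KCL at each unknown node (sum of currents leaving = 0; resistances in Ω):
  Node 1: (V_1 - 15)/39 + (V_1 - 0)/2200 + (V_1 - 0)/220 = 0
Collecting terms: 0.03064 × V_1 = 0.3846  =>  V_1 = 12.55 V
Part 1:
  Read off the nodal solution: V_1 = 12.55 V
Part 2:
  I_R1 = (V_0 - V_1)/R1 = (15 - 12.55)/39 = 0.06276 A
  Magnitude: I_R1 = 0.06276 A
Part 3:
  I_R1 = (V_0 - V_1)/R1 = (15 - 12.55)/39 = 0.06276 A
  P_R1 = I_R1² × R1 = (0.06276)² × 39 = 0.1536 W
Part 4:
  Power in each resistor, P = (ΔV)²/R:
    P_R1 = (15 - 12.55)²/39 = 0.1536 W
    P_R2 = (12.55 - 0)²/2200 = 0.07162 W
    P_R3 = (12.55 - 0)²/220 = 0.7162 W
  P_total = P_R1 + P_R2 + P_R3 = 0.9414 W

Final answers:
1. V_1 = 12.55 V
2. I_R1 = 0.06276 A
3. P_R1 = 0.1536 W
4. P_total = 0.9414 W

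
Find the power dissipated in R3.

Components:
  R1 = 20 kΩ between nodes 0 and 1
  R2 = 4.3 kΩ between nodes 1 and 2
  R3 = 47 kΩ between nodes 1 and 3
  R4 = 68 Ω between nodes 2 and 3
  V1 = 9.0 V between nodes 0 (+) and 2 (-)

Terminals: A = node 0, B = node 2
Nodal analysis, taking node 2 as the 0 V reference.
Source V1 fixes V_0 = 9 V.
KCL at each unknown node (sum of currents leaving = 0; resistances in Ω):
  Node 1: (V_1 - 9)/20000 + (V_1 - 0)/4300 + (V_1 - V_3)/47000 = 0
  Node 3: (V_3 - V_1)/47000 + (V_3 - 0)/68 = 0
Collecting terms (coefficients in siemens):
  0.0003038·V_1 - 0.00002128·V_3 = 0.00045
  0.01473·V_3 - 0.00002128·V_1 = 0
Determinant D = (0.0003038)(0.01473) - (-0.00002128)(-0.00002128) = 0.000004474
V_1 = [(0.00045)(0.01473) - (-0.00002128)(0)]/D = 1.481 V
V_3 = [(0.0003038)(0) - (0.00045)(-0.00002128)]/D = 0.00214 V
I_R3 = (V_1 - V_3)/R3 = (1.481 - 0.00214)/47000 = 0.00003147 A
P_R3 = I_R3² × R3 = (0.00003147)² × 47000 = 0.00004655 W

Final answer: 4.655e-05 W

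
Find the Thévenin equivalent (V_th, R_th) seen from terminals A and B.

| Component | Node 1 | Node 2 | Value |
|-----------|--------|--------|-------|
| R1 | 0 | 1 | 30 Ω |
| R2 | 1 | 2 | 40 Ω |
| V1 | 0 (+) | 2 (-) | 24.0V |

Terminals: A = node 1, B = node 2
Step 1 — V_th is the open-circuit voltage V_A - V_B (nothing connected across the terminals).
Nodal analysis, taking node 2 as the 0 V reference.
Source V1 fixes V_0 = 24 V.
KCL at each unknown node (sum of currents leaving = 0; resistances in Ω):
  Node 1: (V_1 - 24)/30 + (V_1 - 0)/40 = 0
Collecting terms: 0.05833 × V_1 = 0.8  =>  V_1 = 13.71 V
V_th = V_1 - V_2 = 13.71 - 0 = 13.71 V
Step 2 — R_th: zero the source — replace V1 by a short circuit (node 2 merges into node 0) — and find the resistance seen between A (node 1) and B (node 0).
Reduce the network between node 1 (A) and node 0 (B) by series/parallel combination:
  Rp1 = R1 ‖ R2 (parallel, both between nodes 0 and 1) = 1/(1/30 + 1/40) = 17.14 Ω
R_th = 17.14 Ω

Final answer: V_th = 13.71 V, R_th = 17.14 Ω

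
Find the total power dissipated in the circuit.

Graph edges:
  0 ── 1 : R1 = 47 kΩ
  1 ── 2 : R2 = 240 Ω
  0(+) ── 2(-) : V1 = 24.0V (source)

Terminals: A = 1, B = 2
Nodal analysis, taking node 2 as the 0 V reference.
Source V1 fixes V_0 = 24 V.
KCL at each unknown node (sum of currents leaving = 0; resistances in Ω):
  Node 1: (V_1 - 24)/47000 + (V_1 - 0)/240 = 0
Collecting terms: 0.004188 × V_1 = 0.0005106  =>  V_1 = 0.1219 V
Power in each resistor, P = (ΔV)²/R:
  P_R1 = (24 - 0.1219)²/47000 = 0.01213 W
  P_R2 = (0.1219 - 0)²/240 = 0.00006195 W
P_total = P_R1 + P_R2 = 0.01219 W

Final answer: 0.01219 W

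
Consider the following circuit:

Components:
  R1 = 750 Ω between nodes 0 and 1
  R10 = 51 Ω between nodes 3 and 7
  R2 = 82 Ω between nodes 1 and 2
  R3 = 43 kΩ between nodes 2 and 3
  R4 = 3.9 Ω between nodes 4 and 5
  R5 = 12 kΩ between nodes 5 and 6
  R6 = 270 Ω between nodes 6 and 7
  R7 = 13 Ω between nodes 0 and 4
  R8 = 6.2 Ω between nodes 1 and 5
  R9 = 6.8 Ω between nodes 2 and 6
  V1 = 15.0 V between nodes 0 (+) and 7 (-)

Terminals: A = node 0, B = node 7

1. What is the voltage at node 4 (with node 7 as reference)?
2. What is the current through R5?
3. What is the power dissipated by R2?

Nodal analysis, taking node 7 as the 0 V reference.
Source V1 fixes V_0 = 15 V.
KCL at each unknown node (sum of currents leaving = 0; resistances in Ω):
  Node 1: (V_1 - 15)/750 + (V_1 - V_2)/82 + (V_1 - V_5)/6.2 = 0
  Node 2: (V_2 - V_1)/82 + (V_2 - V_3)/43000 + (V_2 - V_6)/6.8 = 0
  Node 3: (V_3 - V_2)/43000 + (V_3 - 0)/51 = 0
  Node 4: (V_4 - V_5)/3.9 + (V_4 - 15)/13 = 0
  Node 5: (V_5 - V_4)/3.9 + (V_5 - V_6)/12000 + (V_5 - V_1)/6.2 = 0
  Node 6: (V_6 - V_5)/12000 + (V_6 - 0)/270 + (V_6 - V_2)/6.8 = 0
Collecting terms (coefficients in siemens):
  0.1748·V_1 - 0.0122·V_2 - 0.1613·V_5 = 0.02
  0.1593·V_2 - 0.0122·V_1 - 0.00002326·V_3 - 0.1471·V_6 = 0
  0.01963·V_3 - 0.00002326·V_2 = 0
  0.3333·V_4 - 0.2564·V_5 = 1.154
  0.4178·V_5 - 0.1613·V_1 - 0.2564·V_4 - 0.00008333·V_6 = 0
  0.1508·V_6 - 0.1471·V_2 - 0.00008333·V_5 = 0
Solving these 6 simultaneous equations (Gaussian elimination) gives:
  V_1 = 14.11 V, V_2 = 10.89 V, V_3 = 0.0129 V, V_4 = 14.5 V
  V_5 = 14.35 V, V_6 = 10.63 V
Part 1:
  Read off the nodal solution: V_4 = 14.5 V
Part 2:
  I_R5 = (V_5 - V_6)/R5 = (14.35 - 10.63)/12000 = 0.0003104 A
  Magnitude: I_R5 = 0.0003104 A
Part 3:
  I_R2 = (V_1 - V_2)/R2 = (14.11 - 10.89)/82 = 0.0393 A
  P_R2 = I_R2² × R2 = (0.0393)² × 82 = 0.1266 W

Final answers:
1. V_4 = 14.5 V
2. I_R5 = 0.0003104 A
3. P_R2 = 0.1266 W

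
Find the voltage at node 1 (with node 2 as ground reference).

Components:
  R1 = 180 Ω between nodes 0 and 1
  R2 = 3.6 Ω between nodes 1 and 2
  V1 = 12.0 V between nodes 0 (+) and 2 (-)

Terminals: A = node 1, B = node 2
Nodal analysis, taking node 2 as the 0 V reference.
Source V1 fixes V_0 = 12 V.
KCL at each unknown node (sum of currents leaving = 0; resistances in Ω):
  Node 1: (V_1 - 12)/180 + (V_1 - 0)/3.6 = 0
Collecting terms: 0.2833 × V_1 = 0.06667  =>  V_1 = 0.2353 V
The requested potential is V_1 = 0.2353 V.

Final answer: V_1 = 0.2353 V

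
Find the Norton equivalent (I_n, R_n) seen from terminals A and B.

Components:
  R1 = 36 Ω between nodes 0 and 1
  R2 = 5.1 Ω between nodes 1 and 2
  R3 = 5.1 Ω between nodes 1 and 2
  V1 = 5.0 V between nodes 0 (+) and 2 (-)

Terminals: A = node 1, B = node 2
Find the Thévenin equivalent first; then I_n = V_th/R_th and R_n = R_th.
Step 1 — V_th is the open-circuit voltage V_A - V_B (nothing connected across the terminals).
Nodal analysis, taking node 2 as the 0 V reference.
Source V1 fixes V_0 = 5 V.
KCL at each unknown node (sum of currents leaving = 0; resistances in Ω):
  Node 1: (V_1 - 5)/36 + (V_1 - 0)/5.1 + (V_1 - 0)/5.1 = 0
Collecting terms: 0.4199 × V_1 = 0.1389  =>  V_1 = 0.3307 V
V_th = V_1 - V_2 = 0.3307 - 0 = 0.3307 V
Step 2 — R_th: zero the source — replace V1 by a short circuit (node 2 merges into node 0) — and find the resistance seen between A (node 1) and B (node 0).
Reduce the network between node 1 (A) and node 0 (B) by series/parallel combination:
  Rp1 = R1 ‖ R2 ‖ R3 (parallel, all between nodes 0 and 1) = 1/(1/36 + 1/5.1 + 1/5.1) = 2.381 Ω
R_th = 2.381 Ω
I_n = V_th/R_th = 0.3307/2.381 = 0.1389 A, and R_n = R_th = 2.381 Ω

Final answer: I_n = 0.1389 A, R_n = 2.381 Ω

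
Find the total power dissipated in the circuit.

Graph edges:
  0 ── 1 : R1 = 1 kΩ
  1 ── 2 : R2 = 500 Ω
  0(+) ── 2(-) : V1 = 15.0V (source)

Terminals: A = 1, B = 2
Nodal analysis, taking node 2 as the 0 V reference.
Source V1 fixes V_0 = 15 V.
KCL at each unknown node (sum of currents leaving = 0; resistances in Ω):
  Node 1: (V_1 - 15)/1000 + (V_1 - 0)/500 = 0
Collecting terms: 0.003 × V_1 = 0.015  =>  V_1 = 5 V
Power in each resistor, P = (ΔV)²/R:
  P_R1 = (15 - 5)²/1000 = 0.1 W
  P_R2 = (5 - 0)²/500 = 0.05 W
P_total = P_R1 + P_R2 = 0.15 W

Final answer: 0.15 W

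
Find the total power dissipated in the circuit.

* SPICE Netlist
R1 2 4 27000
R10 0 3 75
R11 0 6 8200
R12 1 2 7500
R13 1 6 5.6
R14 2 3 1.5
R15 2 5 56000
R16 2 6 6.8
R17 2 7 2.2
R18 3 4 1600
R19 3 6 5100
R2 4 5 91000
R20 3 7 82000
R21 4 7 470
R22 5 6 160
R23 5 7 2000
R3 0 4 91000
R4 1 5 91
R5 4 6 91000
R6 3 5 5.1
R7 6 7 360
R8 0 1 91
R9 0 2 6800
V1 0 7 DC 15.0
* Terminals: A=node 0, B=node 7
Nodal analysis, taking node 7 as the 0 V reference.
Source V1 fixes V_0 = 15 V.
KCL at each unknown node (sum of currents leaving = 0; resistances in Ω):
  Node 1: (V_1 - V_5)/91 + (V_1 - 15)/91 + (V_1 - V_2)/7500 + (V_1 - V_6)/5.6 = 0
  Node 2: (V_2 - V_4)/27000 + (V_2 - 15)/6800 + (V_2 - V_1)/7500 + (V_2 - V_3)/1.5 + (V_2 - V_5)/56000 + (V_2 - V_6)/6.8 + (V_2 - 0)/2.2 = 0
  Node 3: (V_3 - V_5)/5.1 + (V_3 - 15)/75 + (V_3 - V_2)/1.5 + (V_3 - V_4)/1600 + (V_3 - V_6)/5100 + (V_3 - 0)/82000 = 0
  Node 4: (V_4 - V_2)/27000 + (V_4 - V_5)/91000 + (V_4 - 15)/91000 + (V_4 - V_6)/91000 + (V_4 - V_3)/1600 + (V_4 - 0)/470 = 0
  Node 5: (V_5 - V_4)/91000 + (V_5 - V_1)/91 + (V_5 - V_3)/5.1 + (V_5 - V_2)/56000 + (V_5 - V_6)/160 + (V_5 - 0)/2000 = 0
  Node 6: (V_6 - V_4)/91000 + (V_6 - 0)/360 + (V_6 - 15)/8200 + (V_6 - V_1)/5.6 + (V_6 - V_2)/6.8 + (V_6 - V_3)/5100 + (V_6 - V_5)/160 = 0
Collecting terms (coefficients in siemens):
  0.2007·V_1 - 0.0001333·V_2 - 0.01099·V_5 - 0.1786·V_6 = 0.1648
  1.269·V_2 - 0.0001333·V_1 - 0.6667·V_3 - 0.00003704·V_4 - 0.00001786·V_5 - 0.1471·V_6 = 0.002206
  0.8769·V_3 - 0.6667·V_2 - 0.000625·V_4 - 0.1961·V_5 - 0.0001961·V_6 = 0.2
  0.002823·V_4 - 0.00003704·V_2 - 0.000625·V_3 - 0.00001099·V_5 - 0.00001099·V_6 = 0.0001648
  0.2138·V_5 - 0.01099·V_1 - 0.00001786·V_2 - 0.1961·V_3 - 0.00001099·V_4 - 0.00625·V_6 = 0
  0.335·V_6 - 0.1786·V_1 - 0.1471·V_2 - 0.0001961·V_3 - 0.00001099·V_4 - 0.00625·V_5 = 0.001829
Solving these 6 simultaneous equations (Gaussian elimination) gives:
  V_1 = 2.253 V, V_2 = 0.7149 V, V_3 = 1.016 V, V_4 = 0.3031 V
  V_5 = 1.093 V, V_6 = 1.541 V
Power in each resistor, P = (ΔV)²/R:
  P_R1 = (0.7149 - 0.3031)²/27000 = 0.000006279 W
  P_R2 = (0.3031 - 1.093)²/91000 = 0.000006856 W
  P_R3 = (15 - 0.3031)²/91000 = 0.002374 W
  P_R4 = (2.253 - 1.093)²/91 = 0.0148 W
  P_R5 = (0.3031 - 1.541)²/91000 = 0.00001685 W
  P_R6 = (1.016 - 1.093)²/5.1 = 0.001146 W
  P_R7 = (1.541 - 0)²/360 = 0.0066 W
  P_R8 = (15 - 2.253)²/91 = 1.785 W
  P_R9 = (15 - 0.7149)²/6800 = 0.03001 W
  P_R10 = (15 - 1.016)²/75 = 2.607 W
  P_R11 = (15 - 1.541)²/8200 = 0.02209 W
  P_R12 = (2.253 - 0.7149)²/7500 = 0.0003156 W
  P_R13 = (2.253 - 1.541)²/5.6 = 0.09049 W
  P_R14 = (0.7149 - 1.016)²/1.5 = 0.06065 W
  P_R15 = (0.7149 - 1.093)²/56000 = 0.000002553 W
  P_R16 = (0.7149 - 1.541)²/6.8 = 0.1005 W
  P_R17 = (0.7149 - 0)²/2.2 = 0.2323 W
  P_R18 = (1.016 - 0.3031)²/1600 = 0.0003181 W
  P_R19 = (1.016 - 1.541)²/5100 = 0.00005404 W
  P_R20 = (1.016 - 0)²/82000 = 0.0000126 W
  P_R21 = (0.3031 - 0)²/470 = 0.0001955 W
  P_R22 = (1.093 - 1.541)²/160 = 0.001257 W
  P_R23 = (1.093 - 0)²/2000 = 0.0005973 W
P_total = P_R1 + P_R2 + P_R3 + P_R4 + P_R5 + P_R6 + P_R7 + P_R8 + P_R9 + P_R10 + P_R11 + P_R12 + P_R13 + P_R14 + P_R15 + P_R16 + P_R17 + P_R18 + P_R19 + P_R20 + P_R21 + P_R22 + P_R23 = 4.956 W

Final answer: 4.956 W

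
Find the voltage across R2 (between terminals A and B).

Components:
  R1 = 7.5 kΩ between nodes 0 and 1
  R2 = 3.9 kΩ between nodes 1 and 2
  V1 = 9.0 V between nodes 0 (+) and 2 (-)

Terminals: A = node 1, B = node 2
R1 and R2 are in series across V1 (node 0 → node 1 → node 2), and the output A–B is taken across R2, so this is a voltage divider.
Series current: I = V1/(R1 + R2) = 9/(7500 + 3900) = 9/11400 = 0.0007895 A
V_R2 = I × R2 = V1 × R2/(R1 + R2) = 9 × 3900/11400 = 3.079 V

Final answer: 3.079 V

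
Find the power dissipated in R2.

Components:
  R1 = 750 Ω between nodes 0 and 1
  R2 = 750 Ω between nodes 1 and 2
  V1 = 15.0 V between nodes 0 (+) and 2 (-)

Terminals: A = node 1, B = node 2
Nodal analysis, taking node 2 as the 0 V reference.
Source V1 fixes V_0 = 15 V.
KCL at each unknown node (sum of currents leaving = 0; resistances in Ω):
  Node 1: (V_1 - 15)/750 + (V_1 - 0)/750 = 0
Collecting terms: 0.002667 × V_1 = 0.02  =>  V_1 = 7.5 V
I_R2 = (V_1 - V_2)/R2 = (7.5 - 0)/750 = 0.01 A
P_R2 = I_R2² × R2 = (0.01)² × 750 = 0.075 W

Final answer: 0.075 W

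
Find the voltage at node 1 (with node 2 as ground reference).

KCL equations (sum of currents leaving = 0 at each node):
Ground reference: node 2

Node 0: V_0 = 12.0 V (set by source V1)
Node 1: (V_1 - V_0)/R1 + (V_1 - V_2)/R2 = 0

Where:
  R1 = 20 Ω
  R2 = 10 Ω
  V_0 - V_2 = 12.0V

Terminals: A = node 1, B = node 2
Nodal analysis, taking node 2 as the 0 V reference.
Source V1 fixes V_0 = 12 V.
KCL at each unknown node (sum of currents leaving = 0; resistances in Ω):
  Node 1: (V_1 - 12)/20 + (V_1 - 0)/10 = 0
Collecting terms: 0.15 × V_1 = 0.6  =>  V_1 = 4 V
The requested potential is V_1 = 4 V.

Final answer: V_1 = 4 V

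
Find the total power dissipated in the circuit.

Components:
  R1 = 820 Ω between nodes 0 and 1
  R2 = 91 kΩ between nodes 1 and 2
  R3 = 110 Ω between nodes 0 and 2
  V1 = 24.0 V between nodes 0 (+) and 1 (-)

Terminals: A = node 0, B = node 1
Nodal analysis, taking node 1 as the 0 V reference.
Source V1 fixes V_0 = 24 V.
KCL at each unknown node (sum of currents leaving = 0; resistances in Ω):
  Node 2: (V_2 - 0)/91000 + (V_2 - 24)/110 = 0
Collecting terms: 0.009102 × V_2 = 0.2182  =>  V_2 = 23.97 V
Power in each resistor, P = (ΔV)²/R:
  P_R1 = (24 - 0)²/820 = 0.7024 W
  P_R2 = (0 - 23.97)²/91000 = 0.006314 W
  P_R3 = (24 - 23.97)²/110 = 0.000007633 W
P_total = P_R1 + P_R2 + P_R3 = 0.7088 W

Final answer: 0.7088 W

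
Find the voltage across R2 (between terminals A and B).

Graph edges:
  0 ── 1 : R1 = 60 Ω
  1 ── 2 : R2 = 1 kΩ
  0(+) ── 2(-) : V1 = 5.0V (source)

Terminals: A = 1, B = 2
R1 and R2 are in series across V1 (node 0 → node 1 → node 2), and the output A–B is taken across R2, so this is a voltage divider.
Series current: I = V1/(R1 + R2) = 5/(60 + 1000) = 5/1060 = 0.004717 A
V_R2 = I × R2 = V1 × R2/(R1 + R2) = 5 × 1000/1060 = 4.717 V

Final answer: 4.717 V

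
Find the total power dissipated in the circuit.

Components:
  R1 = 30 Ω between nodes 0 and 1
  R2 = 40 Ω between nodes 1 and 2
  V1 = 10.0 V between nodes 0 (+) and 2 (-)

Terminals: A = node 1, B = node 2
Nodal analysis, taking node 2 as the 0 V reference.
Source V1 fixes V_0 = 10 V.
KCL at each unknown node (sum of currents leaving = 0; resistances in Ω):
  Node 1: (V_1 - 10)/30 + (V_1 - 0)/40 = 0
Collecting terms: 0.05833 × V_1 = 0.3333  =>  V_1 = 5.714 V
Power in each resistor, P = (ΔV)²/R:
  P_R1 = (10 - 5.714)²/30 = 0.6122 W
  P_R2 = (5.714 - 0)²/40 = 0.8163 W
P_total = P_R1 + P_R2 = 1.429 W

Final answer: 1.429 W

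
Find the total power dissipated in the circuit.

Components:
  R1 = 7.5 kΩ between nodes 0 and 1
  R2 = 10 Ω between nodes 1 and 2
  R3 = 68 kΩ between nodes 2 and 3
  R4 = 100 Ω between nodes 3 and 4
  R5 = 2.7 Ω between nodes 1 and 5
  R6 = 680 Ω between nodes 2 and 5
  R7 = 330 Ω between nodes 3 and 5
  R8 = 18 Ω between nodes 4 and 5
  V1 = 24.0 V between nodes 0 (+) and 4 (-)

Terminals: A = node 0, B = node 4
Nodal analysis, taking node 4 as the 0 V reference.
Source V1 fixes V_0 = 24 V.
KCL at each unknown node (sum of currents leaving = 0; resistances in Ω):
  Node 1: (V_1 - 24)/7500 + (V_1 - V_2)/10 + (V_1 - V_5)/2.7 = 0
  Node 2: (V_2 - V_1)/10 + (V_2 - V_3)/68000 + (V_2 - V_5)/680 = 0
  Node 3: (V_3 - V_2)/68000 + (V_3 - 0)/100 + (V_3 - V_5)/330 = 0
  Node 5: (V_5 - V_1)/2.7 + (V_5 - V_2)/680 + (V_5 - V_3)/330 + (V_5 - 0)/18 = 0
Collecting terms (coefficients in siemens):
  0.4705·V_1 - 0.1·V_2 - 0.3704·V_5 = 0.0032
  0.1015·V_2 - 0.1·V_1 - 0.00001471·V_3 - 0.001471·V_5 = 0
  0.01305·V_3 - 0.00001471·V_2 - 0.00303·V_5 = 0
  0.4304·V_5 - 0.3704·V_1 - 0.001471·V_2 - 0.00303·V_3 = 0
Solving these 4 simultaneous equations (Gaussian elimination) gives:
  V_1 = 0.06371 V, V_2 = 0.06358 V, V_3 = 0.01288 V, V_5 = 0.05513 V
Power in each resistor, P = (ΔV)²/R:
  P_R1 = (24 - 0.06371)²/7500 = 0.07639 W
  P_R2 = (0.06371 - 0.06358)²/10 = 0.000000001735 W
  P_R3 = (0.06358 - 0.01288)²/68000 = 0.0000000378 W
  P_R4 = (0.01288 - 0)²/100 = 0.000001658 W
  P_R5 = (0.06371 - 0.05513)²/2.7 = 0.00002727 W
  P_R6 = (0.06358 - 0.05513)²/680 = 0.000000105 W
  P_R7 = (0.01288 - 0.05513)²/330 = 0.00000541 W
  P_R8 = (0 - 0.05513)²/18 = 0.0001688 W
P_total = P_R1 + P_R2 + P_R3 + P_R4 + P_R5 + P_R6 + P_R7 + P_R8 = 0.0766 W

Final answer: 0.0766 W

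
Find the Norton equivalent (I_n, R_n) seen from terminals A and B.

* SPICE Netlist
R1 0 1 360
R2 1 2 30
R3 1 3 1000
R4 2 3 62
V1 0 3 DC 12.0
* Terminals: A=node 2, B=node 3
Find the Thévenin equivalent first; then I_n = V_th/R_th and R_n = R_th.
Step 1 — V_th is the open-circuit voltage V_A - V_B (nothing connected across the terminals).
Nodal analysis, taking node 3 as the 0 V reference.
Source V1 fixes V_0 = 12 V.
KCL at each unknown node (sum of currents leaving = 0; resistances in Ω):
  Node 1: (V_1 - 12)/360 + (V_1 - V_2)/30 + (V_1 - 0)/1000 = 0
  Node 2: (V_2 - V_1)/30 + (V_2 - 0)/62 = 0
Collecting terms (coefficients in siemens):
  0.03711·V_1 - 0.03333·V_2 = 0.03333
  0.04946·V_2 - 0.03333·V_1 = 0
Determinant D = (0.03711)(0.04946) - (-0.03333)(-0.03333) = 0.0007245
V_1 = [(0.03333)(0.04946) - (-0.03333)(0)]/D = 2.276 V
V_2 = [(0.03711)(0) - (0.03333)(-0.03333)]/D = 1.534 V
V_th = V_2 - V_3 = 1.534 - 0 = 1.534 V
Step 2 — R_th: zero the source — replace V1 by a short circuit (node 3 merges into node 0) — and find the resistance seen between A (node 2) and B (node 0).
Reduce the network between node 2 (A) and node 0 (B) by series/parallel combination:
  Rp1 = R1 ‖ R3 (parallel, both between nodes 0 and 1) = 1/(1/360 + 1/1000) = 264.7 Ω
  Rs1 = R2 + Rp1 (series, joined only at node 1) = 30 + 264.7 = 294.7 Ω
  Rp2 = R4 ‖ Rs1 (parallel, both between nodes 0 and 2) = 1/(1/62 + 1/294.7) = 51.22 Ω
R_th = 51.22 Ω
I_n = V_th/R_th = 1.534/51.22 = 0.02994 A, and R_n = R_th = 51.22 Ω

Final answer: I_n = 0.02994 A, R_n = 51.22 Ω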